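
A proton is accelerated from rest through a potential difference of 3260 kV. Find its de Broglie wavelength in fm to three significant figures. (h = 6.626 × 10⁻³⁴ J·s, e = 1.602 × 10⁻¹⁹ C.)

KE = eV = 1.602 × 10⁻¹⁹ × 3.260 × 10⁶ = 5.223 × 10⁻¹³ J.
p = √(2mKE) = √(2 × 1.673 × 10⁻²⁷ × 5.223 × 10⁻¹³) = 4.180 × 10⁻²⁰ kg·m/s.
λ = h/p = 6.626 × 10⁻³⁴ / 4.180 × 10⁻²⁰ = 1.59 × 10⁻¹⁴ m = 15.9 fm.

λ = 15.9 fm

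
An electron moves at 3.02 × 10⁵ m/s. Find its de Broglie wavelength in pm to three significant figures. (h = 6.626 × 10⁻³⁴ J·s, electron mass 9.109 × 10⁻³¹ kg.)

λ = 2410 pm

p = mv = 9.109 × 10⁻³¹ × 3.02 × 10⁵ = 2.751 × 10⁻²⁵ kg·m/s.
λ = h/p = 6.626 × 10⁻³⁴ / 2.751 × 10⁻²⁵ = 2.41 × 10⁻⁹ m = 2410 pm.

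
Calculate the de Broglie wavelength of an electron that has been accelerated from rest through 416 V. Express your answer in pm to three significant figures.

KE = eV = 1.602 × 10⁻¹⁹ × 416.0 = 6.664 × 10⁻¹⁷ J.
p = √(2mKE) = √(2 × 9.109 × 10⁻³¹ × 6.664 × 10⁻¹⁷) = 1.102 × 10⁻²³ kg·m/s.
λ = h/p = 6.626 × 10⁻³⁴ / 1.102 × 10⁻²³ = 6.01 × 10⁻¹¹ m = 60.1 pm.

λ = 60.1 pm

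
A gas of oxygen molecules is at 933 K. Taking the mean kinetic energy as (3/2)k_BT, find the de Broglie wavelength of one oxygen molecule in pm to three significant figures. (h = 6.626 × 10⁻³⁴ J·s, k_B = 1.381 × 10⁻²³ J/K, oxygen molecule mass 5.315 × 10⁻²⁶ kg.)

λ = 14.6 pm

KE = (3/2)k_BT = 1.5 × 1.381 × 10⁻²³ × 933 = 1.933 × 10⁻²⁰ J.
p = √(2mKE) = √(2 × 5.315 × 10⁻²⁶ × 1.933 × 10⁻²⁰) = 4.533 × 10⁻²³ kg·m/s.
λ = h/p = 1.46 × 10⁻¹¹ m = 14.6 pm.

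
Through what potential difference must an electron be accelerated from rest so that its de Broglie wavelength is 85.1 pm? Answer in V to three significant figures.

V = 208 V

p = h/λ = 6.626 × 10⁻³⁴ / 8.510 × 10⁻¹¹ = 7.786 × 10⁻²⁴ kg·m/s.
KE = p²/(2m) = 3.328 × 10⁻¹⁷ J.
V = KE/e = 3.328 × 10⁻¹⁷ / (1.602 × 10⁻¹⁹) = 208 V.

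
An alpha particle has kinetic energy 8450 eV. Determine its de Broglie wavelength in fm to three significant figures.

λ = 156 fm

KE = 8450 eV = 1.354 × 10⁻¹⁵ J.
p = √(2mKE) = √(2 × 6.645 × 10⁻²⁷ × 1.354 × 10⁻¹⁵) = 4.242 × 10⁻²¹ kg·m/s.
λ = h/p = 6.626 × 10⁻³⁴ / 4.242 × 10⁻²¹ = 1.56 × 10⁻¹³ m = 156 fm.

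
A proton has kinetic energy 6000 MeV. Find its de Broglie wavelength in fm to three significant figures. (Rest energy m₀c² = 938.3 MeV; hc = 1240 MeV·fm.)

λ = 0.180 fm

Total energy E = KE + m₀c² = 6000 + 938.3 = 6938.3 MeV.
(pc)² = E² − (m₀c²)² = (6938.3)² − (938.3)² = 4.726 × 10⁷ MeV², so pc = 6875 MeV.
λ = hc/(pc) = 1240 MeV·fm / 6875 MeV = 0.180 fm.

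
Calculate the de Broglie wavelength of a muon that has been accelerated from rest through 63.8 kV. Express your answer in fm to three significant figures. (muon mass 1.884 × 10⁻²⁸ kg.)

KE = eV = 1.602 × 10⁻¹⁹ × 6.380 × 10⁴ = 1.022 × 10⁻¹⁴ J.
p = √(2mKE) = √(2 × 1.884 × 10⁻²⁸ × 1.022 × 10⁻¹⁴) = 1.962 × 10⁻²¹ kg·m/s.
λ = h/p = 6.626 × 10⁻³⁴ / 1.962 × 10⁻²¹ = 3.38 × 10⁻¹³ m = 338 fm.

λ = 338 fm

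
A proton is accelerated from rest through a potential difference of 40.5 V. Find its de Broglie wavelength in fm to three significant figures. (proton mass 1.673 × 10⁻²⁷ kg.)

KE = eV = 1.602 × 10⁻¹⁹ × 40.50 = 6.488 × 10⁻¹⁸ J.
p = √(2mKE) = √(2 × 1.673 × 10⁻²⁷ × 6.488 × 10⁻¹⁸) = 1.473 × 10⁻²² kg·m/s.
λ = h/p = 6.626 × 10⁻³⁴ / 1.473 × 10⁻²² = 4.50 × 10⁻¹² m = 4500 fm.

λ = 4500 fm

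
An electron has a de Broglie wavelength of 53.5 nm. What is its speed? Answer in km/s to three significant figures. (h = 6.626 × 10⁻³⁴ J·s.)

p = h/λ = 6.626 × 10⁻³⁴ / 5.350 × 10⁻⁸ = 1.239 × 10⁻²⁶ kg·m/s.
v = p/m = 1.239 × 10⁻²⁶ / 9.109 × 10⁻³¹ = 1.36 × 10⁴ m/s = 13.6 km/s.

v = 13.6 km/s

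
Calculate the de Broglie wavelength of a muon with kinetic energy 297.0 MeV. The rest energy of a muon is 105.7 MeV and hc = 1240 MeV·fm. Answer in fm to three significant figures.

Total energy E = KE + m₀c² = 297.0 + 105.7 = 402.7 MeV.
(pc)² = E² − (m₀c²)² = (402.7)² − (105.7)² = 1.510 × 10⁵ MeV², so pc = 388.6 MeV.
λ = hc/(pc) = 1240 MeV·fm / 388.6 MeV = 3.19 fm.

λ = 3.19 fm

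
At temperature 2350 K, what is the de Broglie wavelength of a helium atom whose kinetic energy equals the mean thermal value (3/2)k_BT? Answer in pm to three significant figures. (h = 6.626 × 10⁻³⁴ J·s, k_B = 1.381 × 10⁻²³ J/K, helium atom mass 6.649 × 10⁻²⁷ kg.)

KE = (3/2)k_BT = 1.5 × 1.381 × 10⁻²³ × 2350 = 4.868 × 10⁻²⁰ J.
p = √(2mKE) = √(2 × 6.649 × 10⁻²⁷ × 4.868 × 10⁻²⁰) = 2.544 × 10⁻²³ kg·m/s.
λ = h/p = 2.60 × 10⁻¹¹ m = 26.0 pm.

λ = 26.0 pm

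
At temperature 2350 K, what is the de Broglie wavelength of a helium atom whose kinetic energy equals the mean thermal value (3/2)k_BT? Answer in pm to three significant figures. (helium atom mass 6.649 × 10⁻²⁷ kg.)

λ = 26.0 pm

KE = (3/2)k_BT = 1.5 × 1.381 × 10⁻²³ × 2350 = 4.868 × 10⁻²⁰ J.
p = √(2mKE) = √(2 × 6.649 × 10⁻²⁷ × 4.868 × 10⁻²⁰) = 2.544 × 10⁻²³ kg·m/s.
λ = h/p = 2.60 × 10⁻¹¹ m = 26.0 pm.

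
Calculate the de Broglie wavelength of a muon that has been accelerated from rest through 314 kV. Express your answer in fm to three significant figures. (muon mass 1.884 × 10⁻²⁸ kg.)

λ = 152 fm

KE = eV = 1.602 × 10⁻¹⁹ × 3.140 × 10⁵ = 5.030 × 10⁻¹⁴ J.
p = √(2mKE) = √(2 × 1.884 × 10⁻²⁸ × 5.030 × 10⁻¹⁴) = 4.354 × 10⁻²¹ kg·m/s.
λ = h/p = 6.626 × 10⁻³⁴ / 4.354 × 10⁻²¹ = 1.52 × 10⁻¹³ m = 152 fm.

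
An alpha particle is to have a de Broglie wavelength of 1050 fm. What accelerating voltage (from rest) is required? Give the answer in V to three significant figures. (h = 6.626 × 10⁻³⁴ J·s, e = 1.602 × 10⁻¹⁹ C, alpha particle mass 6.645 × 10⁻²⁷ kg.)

V = 93.5 V

p = h/λ = 6.626 × 10⁻³⁴ / 1.050 × 10⁻¹² = 6.310 × 10⁻²² kg·m/s.
KE = p²/(2m) = 2.996 × 10⁻¹⁷ J.
V = KE/2e = 2.996 × 10⁻¹⁷ / (2 × 1.602 × 10⁻¹⁹) = 93.5 V.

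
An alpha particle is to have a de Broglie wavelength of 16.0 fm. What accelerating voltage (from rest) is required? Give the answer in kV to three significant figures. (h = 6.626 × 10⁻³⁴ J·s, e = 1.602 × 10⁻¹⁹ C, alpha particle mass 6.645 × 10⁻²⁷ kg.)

V = 403 kV

p = h/λ = 6.626 × 10⁻³⁴ / 1.600 × 10⁻¹⁴ = 4.141 × 10⁻²⁰ kg·m/s.
KE = p²/(2m) = 1.290 × 10⁻¹³ J.
V = KE/2e = 1.290 × 10⁻¹³ / (2 × 1.602 × 10⁻¹⁹) = 403 kV.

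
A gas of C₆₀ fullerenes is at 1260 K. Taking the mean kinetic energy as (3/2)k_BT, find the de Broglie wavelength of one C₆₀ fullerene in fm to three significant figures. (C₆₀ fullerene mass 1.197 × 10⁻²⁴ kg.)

KE = (3/2)k_BT = 1.5 × 1.381 × 10⁻²³ × 1260 = 2.610 × 10⁻²⁰ J.
p = √(2mKE) = √(2 × 1.197 × 10⁻²⁴ × 2.610 × 10⁻²⁰) = 2.500 × 10⁻²² kg·m/s.
λ = h/p = 2.65 × 10⁻¹² m = 2650 fm.

λ = 2650 fm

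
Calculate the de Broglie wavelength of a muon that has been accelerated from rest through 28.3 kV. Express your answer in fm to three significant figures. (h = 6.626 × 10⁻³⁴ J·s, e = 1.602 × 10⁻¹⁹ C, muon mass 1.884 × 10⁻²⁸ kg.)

λ = 507 fm

KE = eV = 1.602 × 10⁻¹⁹ × 2.830 × 10⁴ = 4.534 × 10⁻¹⁵ J.
p = √(2mKE) = √(2 × 1.884 × 10⁻²⁸ × 4.534 × 10⁻¹⁵) = 1.307 × 10⁻²¹ kg·m/s.
λ = h/p = 6.626 × 10⁻³⁴ / 1.307 × 10⁻²¹ = 5.07 × 10⁻¹³ m = 507 fm.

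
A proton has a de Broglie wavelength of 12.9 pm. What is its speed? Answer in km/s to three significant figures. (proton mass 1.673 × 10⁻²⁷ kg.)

v = 30.7 km/s

p = h/λ = 6.626 × 10⁻³⁴ / 1.290 × 10⁻¹¹ = 5.136 × 10⁻²³ kg·m/s.
v = p/m = 5.136 × 10⁻²³ / 1.673 × 10⁻²⁷ = 3.07 × 10⁴ m/s = 30.7 km/s.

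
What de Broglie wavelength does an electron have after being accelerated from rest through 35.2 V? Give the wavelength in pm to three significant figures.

KE = eV = 1.602 × 10⁻¹⁹ × 35.20 = 5.639 × 10⁻¹⁸ J.
p = √(2mKE) = √(2 × 9.109 × 10⁻³¹ × 5.639 × 10⁻¹⁸) = 3.205 × 10⁻²⁴ kg·m/s.
λ = h/p = 6.626 × 10⁻³⁴ / 3.205 × 10⁻²⁴ = 2.07 × 10⁻¹⁰ m = 207 pm.

λ = 207 pm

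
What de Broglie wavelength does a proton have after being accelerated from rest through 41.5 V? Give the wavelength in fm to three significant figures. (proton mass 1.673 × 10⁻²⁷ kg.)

KE = eV = 1.602 × 10⁻¹⁹ × 41.50 = 6.648 × 10⁻¹⁸ J.
p = √(2mKE) = √(2 × 1.673 × 10⁻²⁷ × 6.648 × 10⁻¹⁸) = 1.491 × 10⁻²² kg·m/s.
λ = h/p = 6.626 × 10⁻³⁴ / 1.491 × 10⁻²² = 4.44 × 10⁻¹² m = 4440 fm.

λ = 4440 fm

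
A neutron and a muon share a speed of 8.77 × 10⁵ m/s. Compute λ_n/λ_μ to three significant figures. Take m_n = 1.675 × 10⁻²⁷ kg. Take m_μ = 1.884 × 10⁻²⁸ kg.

λ_n/λ_μ = 0.112

At fixed v, p = mv so λ = h/(mv) ∝ 1/m.
λ_n/λ_μ = m_μ/m_n = 1.884 × 10⁻²⁸/1.675 × 10⁻²⁷ = 0.112.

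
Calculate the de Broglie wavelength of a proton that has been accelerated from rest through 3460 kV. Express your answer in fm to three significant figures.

λ = 15.4 fm

KE = eV = 1.602 × 10⁻¹⁹ × 3.460 × 10⁶ = 5.543 × 10⁻¹³ J.
p = √(2mKE) = √(2 × 1.673 × 10⁻²⁷ × 5.543 × 10⁻¹³) = 4.307 × 10⁻²⁰ kg·m/s.
λ = h/p = 6.626 × 10⁻³⁴ / 4.307 × 10⁻²⁰ = 1.54 × 10⁻¹⁴ m = 15.4 fm.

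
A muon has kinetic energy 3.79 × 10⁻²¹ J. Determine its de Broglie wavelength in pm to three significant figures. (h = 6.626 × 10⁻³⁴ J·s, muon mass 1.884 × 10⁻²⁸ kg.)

λ = 554 pm

p = √(2mKE) = √(2 × 1.884 × 10⁻²⁸ × 3.790 × 10⁻²¹) = 1.195 × 10⁻²⁴ kg·m/s.
λ = h/p = 6.626 × 10⁻³⁴ / 1.195 × 10⁻²⁴ = 5.54 × 10⁻¹⁰ m = 554 pm.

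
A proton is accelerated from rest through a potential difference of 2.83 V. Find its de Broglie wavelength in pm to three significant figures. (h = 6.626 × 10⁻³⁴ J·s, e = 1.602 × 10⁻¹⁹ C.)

λ = 17.0 pm

KE = eV = 1.602 × 10⁻¹⁹ × 2.830 = 4.534 × 10⁻¹⁹ J.
p = √(2mKE) = √(2 × 1.673 × 10⁻²⁷ × 4.534 × 10⁻¹⁹) = 3.895 × 10⁻²³ kg·m/s.
λ = h/p = 6.626 × 10⁻³⁴ / 3.895 × 10⁻²³ = 1.70 × 10⁻¹¹ m = 17.0 pm.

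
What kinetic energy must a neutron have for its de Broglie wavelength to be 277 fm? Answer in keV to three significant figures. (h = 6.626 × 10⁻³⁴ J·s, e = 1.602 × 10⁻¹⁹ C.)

p = h/λ = 6.626 × 10⁻³⁴ / 2.770 × 10⁻¹³ = 2.392 × 10⁻²¹ kg·m/s.
KE = p²/(2m) = (2.392 × 10⁻²¹)² / (2 × 1.675 × 10⁻²⁷) = 1.708 × 10⁻¹⁵ J = 10.7 keV.

KE = 10.7 keV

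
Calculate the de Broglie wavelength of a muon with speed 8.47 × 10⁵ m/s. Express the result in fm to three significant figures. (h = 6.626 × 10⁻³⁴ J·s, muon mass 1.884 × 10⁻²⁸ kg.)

p = mv = 1.884 × 10⁻²⁸ × 8.47 × 10⁵ = 1.596 × 10⁻²² kg·m/s.
λ = h/p = 6.626 × 10⁻³⁴ / 1.596 × 10⁻²² = 4.15 × 10⁻¹² m = 4150 fm.

λ = 4150 fm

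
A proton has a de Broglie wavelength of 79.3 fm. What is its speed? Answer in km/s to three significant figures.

v = 4990 km/s

p = h/λ = 6.626 × 10⁻³⁴ / 7.930 × 10⁻¹⁴ = 8.356 × 10⁻²¹ kg·m/s.
v = p/m = 8.356 × 10⁻²¹ / 1.673 × 10⁻²⁷ = 4.99 × 10⁶ m/s = 4990 km/s.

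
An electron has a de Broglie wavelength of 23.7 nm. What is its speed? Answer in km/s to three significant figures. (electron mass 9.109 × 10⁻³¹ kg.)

p = h/λ = 6.626 × 10⁻³⁴ / 2.370 × 10⁻⁸ = 2.796 × 10⁻²⁶ kg·m/s.
v = p/m = 2.796 × 10⁻²⁶ / 9.109 × 10⁻³¹ = 3.07 × 10⁴ m/s = 30.7 km/s.

v = 30.7 km/s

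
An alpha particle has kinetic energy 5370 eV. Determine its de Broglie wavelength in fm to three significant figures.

λ = 196 fm

KE = 5370 eV = 8.603 × 10⁻¹⁶ J.
p = √(2mKE) = √(2 × 6.645 × 10⁻²⁷ × 8.603 × 10⁻¹⁶) = 3.381 × 10⁻²¹ kg·m/s.
λ = h/p = 6.626 × 10⁻³⁴ / 3.381 × 10⁻²¹ = 1.96 × 10⁻¹³ m = 196 fm.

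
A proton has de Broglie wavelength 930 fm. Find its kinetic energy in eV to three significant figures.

p = h/λ = 6.626 × 10⁻³⁴ / 9.300 × 10⁻¹³ = 7.125 × 10⁻²² kg·m/s.
KE = p²/(2m) = (7.125 × 10⁻²²)² / (2 × 1.673 × 10⁻²⁷) = 1.517 × 10⁻¹⁶ J = 947 eV.

KE = 947 eV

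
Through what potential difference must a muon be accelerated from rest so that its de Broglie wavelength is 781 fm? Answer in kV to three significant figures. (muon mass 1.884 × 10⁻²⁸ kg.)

p = h/λ = 6.626 × 10⁻³⁴ / 7.810 × 10⁻¹³ = 8.484 × 10⁻²² kg·m/s.
KE = p²/(2m) = 1.910 × 10⁻¹⁵ J.
V = KE/e = 1.910 × 10⁻¹⁵ / (1.602 × 10⁻¹⁹) = 11.9 kV.

V = 11.9 kV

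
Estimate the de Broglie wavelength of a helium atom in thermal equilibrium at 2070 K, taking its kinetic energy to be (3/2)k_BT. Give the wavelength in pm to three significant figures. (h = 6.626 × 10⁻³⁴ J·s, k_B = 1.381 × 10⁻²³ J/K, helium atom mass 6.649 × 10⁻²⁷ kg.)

KE = (3/2)k_BT = 1.5 × 1.381 × 10⁻²³ × 2070 = 4.288 × 10⁻²⁰ J.
p = √(2mKE) = √(2 × 6.649 × 10⁻²⁷ × 4.288 × 10⁻²⁰) = 2.388 × 10⁻²³ kg·m/s.
λ = h/p = 2.77 × 10⁻¹¹ m = 27.7 pm.

λ = 27.7 pm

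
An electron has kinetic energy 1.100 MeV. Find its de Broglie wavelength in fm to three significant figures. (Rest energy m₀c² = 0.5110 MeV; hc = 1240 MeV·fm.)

Total energy E = KE + m₀c² = 1.100 + 0.5110 = 1.6110 MeV.
(pc)² = E² − (m₀c²)² = (1.6110)² − (0.5110)² = 2.334 MeV², so pc = 1.528 MeV.
λ = hc/(pc) = 1240 MeV·fm / 1.528 MeV = 812 fm.

λ = 812 fm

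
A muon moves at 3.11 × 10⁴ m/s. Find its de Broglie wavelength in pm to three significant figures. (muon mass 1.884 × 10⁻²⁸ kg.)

p = mv = 1.884 × 10⁻²⁸ × 3.11 × 10⁴ = 5.859 × 10⁻²⁴ kg·m/s.
λ = h/p = 6.626 × 10⁻³⁴ / 5.859 × 10⁻²⁴ = 1.13 × 10⁻¹⁰ m = 113 pm.

λ = 113 pm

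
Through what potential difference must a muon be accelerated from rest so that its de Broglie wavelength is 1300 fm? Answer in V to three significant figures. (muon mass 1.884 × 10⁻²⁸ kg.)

p = h/λ = 6.626 × 10⁻³⁴ / 1.300 × 10⁻¹² = 5.097 × 10⁻²² kg·m/s.
KE = p²/(2m) = 6.895 × 10⁻¹⁶ J.
V = KE/e = 6.895 × 10⁻¹⁶ / (1.602 × 10⁻¹⁹) = 4300 V.

V = 4300 V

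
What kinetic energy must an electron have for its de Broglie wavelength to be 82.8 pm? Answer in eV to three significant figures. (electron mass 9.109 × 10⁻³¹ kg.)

KE = 219 eV

p = h/λ = 6.626 × 10⁻³⁴ / 8.280 × 10⁻¹¹ = 8.002 × 10⁻²⁴ kg·m/s.
KE = p²/(2m) = (8.002 × 10⁻²⁴)² / (2 × 9.109 × 10⁻³¹) = 3.515 × 10⁻¹⁷ J = 219 eV.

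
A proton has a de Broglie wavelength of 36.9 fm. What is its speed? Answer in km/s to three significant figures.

v = 1.07 × 10⁴ km/s

p = h/λ = 6.626 × 10⁻³⁴ / 3.690 × 10⁻¹⁴ = 1.796 × 10⁻²⁰ kg·m/s.
v = p/m = 1.796 × 10⁻²⁰ / 1.673 × 10⁻²⁷ = 1.07 × 10⁷ m/s = 1.07 × 10⁴ km/s.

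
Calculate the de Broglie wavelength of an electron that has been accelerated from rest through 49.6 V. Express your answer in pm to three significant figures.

KE = eV = 1.602 × 10⁻¹⁹ × 49.60 = 7.946 × 10⁻¹⁸ J.
p = √(2mKE) = √(2 × 9.109 × 10⁻³¹ × 7.946 × 10⁻¹⁸) = 3.805 × 10⁻²⁴ kg·m/s.
λ = h/p = 6.626 × 10⁻³⁴ / 3.805 × 10⁻²⁴ = 1.74 × 10⁻¹⁰ m = 174 pm.

λ = 174 pm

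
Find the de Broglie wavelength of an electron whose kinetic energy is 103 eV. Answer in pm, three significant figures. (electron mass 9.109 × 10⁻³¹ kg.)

KE = 103 eV = 1.650 × 10⁻¹⁷ J.
p = √(2mKE) = √(2 × 9.109 × 10⁻³¹ × 1.650 × 10⁻¹⁷) = 5.483 × 10⁻²⁴ kg·m/s.
λ = h/p = 6.626 × 10⁻³⁴ / 5.483 × 10⁻²⁴ = 1.21 × 10⁻¹⁰ m = 121 pm.

λ = 121 pm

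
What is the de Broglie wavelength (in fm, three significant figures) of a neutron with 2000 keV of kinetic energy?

KE = 2000 keV = 3.204 × 10⁻¹³ J.
p = √(2mKE) = √(2 × 1.675 × 10⁻²⁷ × 3.204 × 10⁻¹³) = 3.276 × 10⁻²⁰ kg·m/s.
λ = h/p = 6.626 × 10⁻³⁴ / 3.276 × 10⁻²⁰ = 2.02 × 10⁻¹⁴ m = 20.2 fm.

λ = 20.2 fm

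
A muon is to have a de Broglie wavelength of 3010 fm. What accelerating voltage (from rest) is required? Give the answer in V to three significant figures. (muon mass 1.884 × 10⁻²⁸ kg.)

p = h/λ = 6.626 × 10⁻³⁴ / 3.010 × 10⁻¹² = 2.201 × 10⁻²² kg·m/s.
KE = p²/(2m) = 1.286 × 10⁻¹⁶ J.
V = KE/e = 1.286 × 10⁻¹⁶ / (1.602 × 10⁻¹⁹) = 803 V.

V = 803 V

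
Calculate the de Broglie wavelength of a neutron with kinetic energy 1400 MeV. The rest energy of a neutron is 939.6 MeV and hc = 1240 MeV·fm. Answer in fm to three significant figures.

λ = 0.579 fm

Total energy E = KE + m₀c² = 1400 + 939.6 = 2339.6 MeV.
(pc)² = E² − (m₀c²)² = (2339.6)² − (939.6)² = 4.591 × 10⁶ MeV², so pc = 2143 MeV.
λ = hc/(pc) = 1240 MeV·fm / 2143 MeV = 0.579 fm.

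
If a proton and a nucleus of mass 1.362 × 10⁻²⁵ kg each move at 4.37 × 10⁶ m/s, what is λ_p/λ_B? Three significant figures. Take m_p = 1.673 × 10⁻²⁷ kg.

λ_p/λ_B = 81.4

At fixed v, p = mv so λ = h/(mv) ∝ 1/m.
λ_p/λ_B = m_B/m_p = 1.362 × 10⁻²⁵/1.673 × 10⁻²⁷ = 81.4.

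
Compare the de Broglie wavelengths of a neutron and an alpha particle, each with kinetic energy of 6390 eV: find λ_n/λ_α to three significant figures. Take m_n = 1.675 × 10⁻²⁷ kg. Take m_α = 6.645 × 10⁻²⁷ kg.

At fixed KE, p = √(2mKE) so λ = h/p ∝ 1/√m.
λ_n/λ_α = √(m_α/m_n) = √(6.645 × 10⁻²⁷/1.675 × 10⁻²⁷) = √(3.967) = 1.99.

λ_n/λ_α = 1.99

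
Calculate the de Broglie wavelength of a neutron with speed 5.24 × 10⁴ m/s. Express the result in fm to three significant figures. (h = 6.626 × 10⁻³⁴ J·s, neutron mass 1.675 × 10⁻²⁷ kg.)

p = mv = 1.675 × 10⁻²⁷ × 5.24 × 10⁴ = 8.777 × 10⁻²³ kg·m/s.
λ = h/p = 6.626 × 10⁻³⁴ / 8.777 × 10⁻²³ = 7.55 × 10⁻¹² m = 7550 fm.

λ = 7550 fm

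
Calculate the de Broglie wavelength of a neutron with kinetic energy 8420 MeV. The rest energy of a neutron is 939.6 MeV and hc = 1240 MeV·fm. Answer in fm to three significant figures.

Total energy E = KE + m₀c² = 8420 + 939.6 = 9359.6 MeV.
(pc)² = E² − (m₀c²)² = (9359.6)² − (939.6)² = 8.672 × 10⁷ MeV², so pc = 9312 MeV.
λ = hc/(pc) = 1240 MeV·fm / 9312 MeV = 0.133 fm.

λ = 0.133 fm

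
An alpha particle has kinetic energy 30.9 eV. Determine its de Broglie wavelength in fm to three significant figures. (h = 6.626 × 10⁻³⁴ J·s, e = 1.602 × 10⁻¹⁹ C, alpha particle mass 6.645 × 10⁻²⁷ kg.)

KE = 30.9 eV = 4.950 × 10⁻¹⁸ J.
p = √(2mKE) = √(2 × 6.645 × 10⁻²⁷ × 4.950 × 10⁻¹⁸) = 2.565 × 10⁻²² kg·m/s.
λ = h/p = 6.626 × 10⁻³⁴ / 2.565 × 10⁻²² = 2.58 × 10⁻¹² m = 2580 fm.

λ = 2580 fm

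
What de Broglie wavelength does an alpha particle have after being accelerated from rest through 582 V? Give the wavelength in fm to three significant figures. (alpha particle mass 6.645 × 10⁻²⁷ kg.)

λ = 421 fm

KE = 2eV = 2 × 1.602 × 10⁻¹⁹ × 582.0 = 1.865 × 10⁻¹⁶ J.
p = √(2mKE) = √(2 × 6.645 × 10⁻²⁷ × 1.865 × 10⁻¹⁶) = 1.574 × 10⁻²¹ kg·m/s.
λ = h/p = 6.626 × 10⁻³⁴ / 1.574 × 10⁻²¹ = 4.21 × 10⁻¹³ m = 421 fm.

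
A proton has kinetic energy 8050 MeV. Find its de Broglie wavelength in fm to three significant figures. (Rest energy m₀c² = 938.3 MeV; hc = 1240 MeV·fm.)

Total energy E = KE + m₀c² = 8050 + 938.3 = 8988.3 MeV.
(pc)² = E² − (m₀c²)² = (8988.3)² − (938.3)² = 7.991 × 10⁷ MeV², so pc = 8939 MeV.
λ = hc/(pc) = 1240 MeV·fm / 8939 MeV = 0.139 fm.

λ = 0.139 fm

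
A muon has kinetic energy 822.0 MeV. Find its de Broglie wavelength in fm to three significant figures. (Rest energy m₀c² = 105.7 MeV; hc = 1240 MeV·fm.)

λ = 1.35 fm

Total energy E = KE + m₀c² = 822.0 + 105.7 = 927.7 MeV.
(pc)² = E² − (m₀c²)² = (927.7)² − (105.7)² = 8.495 × 10⁵ MeV², so pc = 921.7 MeV.
λ = hc/(pc) = 1240 MeV·fm / 921.7 MeV = 1.35 fm.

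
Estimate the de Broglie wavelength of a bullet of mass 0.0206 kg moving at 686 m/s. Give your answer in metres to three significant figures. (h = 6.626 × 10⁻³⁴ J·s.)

p = mv = 0.0206 × 686 = 1.413 × 10¹ kg·m/s.
λ = h/p = 6.626 × 10⁻³⁴ / 1.413 × 10¹ = 4.69 × 10⁻³⁵ m.

λ = 4.69 × 10⁻³⁵ m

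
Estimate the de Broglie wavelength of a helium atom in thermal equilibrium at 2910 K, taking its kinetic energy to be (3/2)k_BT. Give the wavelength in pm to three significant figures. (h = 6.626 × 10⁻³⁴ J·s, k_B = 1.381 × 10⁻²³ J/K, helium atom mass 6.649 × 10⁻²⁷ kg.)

λ = 23.4 pm

KE = (3/2)k_BT = 1.5 × 1.381 × 10⁻²³ × 2910 = 6.028 × 10⁻²⁰ J.
p = √(2mKE) = √(2 × 6.649 × 10⁻²⁷ × 6.028 × 10⁻²⁰) = 2.831 × 10⁻²³ kg·m/s.
λ = h/p = 2.34 × 10⁻¹¹ m = 23.4 pm.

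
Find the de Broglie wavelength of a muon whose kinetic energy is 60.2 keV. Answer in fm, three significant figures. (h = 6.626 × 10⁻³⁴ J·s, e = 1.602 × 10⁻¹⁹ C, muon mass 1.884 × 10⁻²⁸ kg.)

λ = 348 fm

KE = 60.2 keV = 9.644 × 10⁻¹⁵ J.
p = √(2mKE) = √(2 × 1.884 × 10⁻²⁸ × 9.644 × 10⁻¹⁵) = 1.906 × 10⁻²¹ kg·m/s.
λ = h/p = 6.626 × 10⁻³⁴ / 1.906 × 10⁻²¹ = 3.48 × 10⁻¹³ m = 348 fm.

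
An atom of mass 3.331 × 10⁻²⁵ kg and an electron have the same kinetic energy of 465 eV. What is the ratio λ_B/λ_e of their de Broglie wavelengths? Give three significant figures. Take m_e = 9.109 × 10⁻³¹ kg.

λ_B/λ_e = 1.65 × 10⁻³

At fixed KE, p = √(2mKE) so λ = h/p ∝ 1/√m.
λ_B/λ_e = √(m_e/m_B) = √(9.109 × 10⁻³¹/3.331 × 10⁻²⁵) = √(2.735 × 10⁻⁶) = 1.65 × 10⁻³.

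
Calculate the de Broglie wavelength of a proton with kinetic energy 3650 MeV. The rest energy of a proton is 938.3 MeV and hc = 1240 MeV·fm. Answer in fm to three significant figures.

λ = 0.276 fm

Total energy E = KE + m₀c² = 3650 + 938.3 = 4588.3 MeV.
(pc)² = E² − (m₀c²)² = (4588.3)² − (938.3)² = 2.017 × 10⁷ MeV², so pc = 4491 MeV.
λ = hc/(pc) = 1240 MeV·fm / 4491 MeV = 0.276 fm.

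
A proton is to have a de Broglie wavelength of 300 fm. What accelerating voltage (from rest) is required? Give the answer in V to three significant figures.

V = 9100 V

p = h/λ = 6.626 × 10⁻³⁴ / 3.000 × 10⁻¹³ = 2.209 × 10⁻²¹ kg·m/s.
KE = p²/(2m) = 1.458 × 10⁻¹⁵ J.
V = KE/e = 1.458 × 10⁻¹⁵ / (1.602 × 10⁻¹⁹) = 9100 V.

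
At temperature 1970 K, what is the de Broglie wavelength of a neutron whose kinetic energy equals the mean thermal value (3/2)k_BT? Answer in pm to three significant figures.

λ = 56.7 pm

KE = (3/2)k_BT = 1.5 × 1.381 × 10⁻²³ × 1970 = 4.081 × 10⁻²⁰ J.
p = √(2mKE) = √(2 × 1.675 × 10⁻²⁷ × 4.081 × 10⁻²⁰) = 1.169 × 10⁻²³ kg·m/s.
λ = h/p = 5.67 × 10⁻¹¹ m = 56.7 pm.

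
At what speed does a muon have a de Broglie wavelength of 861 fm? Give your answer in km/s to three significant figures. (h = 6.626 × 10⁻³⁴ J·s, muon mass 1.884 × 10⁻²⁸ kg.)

p = h/λ = 6.626 × 10⁻³⁴ / 8.610 × 10⁻¹³ = 7.696 × 10⁻²² kg·m/s.
v = p/m = 7.696 × 10⁻²² / 1.884 × 10⁻²⁸ = 4.08 × 10⁶ m/s = 4080 km/s.

v = 4080 km/s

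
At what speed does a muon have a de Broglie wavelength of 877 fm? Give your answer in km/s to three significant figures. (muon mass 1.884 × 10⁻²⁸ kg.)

v = 4010 km/s

p = h/λ = 6.626 × 10⁻³⁴ / 8.770 × 10⁻¹³ = 7.555 × 10⁻²² kg·m/s.
v = p/m = 7.555 × 10⁻²² / 1.884 × 10⁻²⁸ = 4.01 × 10⁶ m/s = 4010 km/s.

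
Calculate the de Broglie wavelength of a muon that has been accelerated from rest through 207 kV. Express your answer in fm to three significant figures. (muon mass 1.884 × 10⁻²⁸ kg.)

KE = eV = 1.602 × 10⁻¹⁹ × 2.070 × 10⁵ = 3.316 × 10⁻¹⁴ J.
p = √(2mKE) = √(2 × 1.884 × 10⁻²⁸ × 3.316 × 10⁻¹⁴) = 3.535 × 10⁻²¹ kg·m/s.
λ = h/p = 6.626 × 10⁻³⁴ / 3.535 × 10⁻²¹ = 1.87 × 10⁻¹³ m = 187 fm.

λ = 187 fm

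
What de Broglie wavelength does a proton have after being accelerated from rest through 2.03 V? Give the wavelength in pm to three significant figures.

KE = eV = 1.602 × 10⁻¹⁹ × 2.030 = 3.252 × 10⁻¹⁹ J.
p = √(2mKE) = √(2 × 1.673 × 10⁻²⁷ × 3.252 × 10⁻¹⁹) = 3.299 × 10⁻²³ kg·m/s.
λ = h/p = 6.626 × 10⁻³⁴ / 3.299 × 10⁻²³ = 2.01 × 10⁻¹¹ m = 20.1 pm.

λ = 20.1 pm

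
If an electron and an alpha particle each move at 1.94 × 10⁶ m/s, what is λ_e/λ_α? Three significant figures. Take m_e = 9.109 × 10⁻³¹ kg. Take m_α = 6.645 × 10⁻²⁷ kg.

At fixed v, p = mv so λ = h/(mv) ∝ 1/m.
λ_e/λ_α = m_α/m_e = 6.645 × 10⁻²⁷/9.109 × 10⁻³¹ = 7290.

λ_e/λ_α = 7290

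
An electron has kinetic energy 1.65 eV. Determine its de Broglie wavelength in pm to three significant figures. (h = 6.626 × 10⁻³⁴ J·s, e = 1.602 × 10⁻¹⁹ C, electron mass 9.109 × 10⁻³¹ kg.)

λ = 955 pm

KE = 1.65 eV = 2.643 × 10⁻¹⁹ J.
p = √(2mKE) = √(2 × 9.109 × 10⁻³¹ × 2.643 × 10⁻¹⁹) = 6.939 × 10⁻²⁵ kg·m/s.
λ = h/p = 6.626 × 10⁻³⁴ / 6.939 × 10⁻²⁵ = 9.55 × 10⁻¹⁰ m = 955 pm.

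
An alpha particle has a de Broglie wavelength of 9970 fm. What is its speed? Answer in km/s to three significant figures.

v = 10.0 km/s

p = h/λ = 6.626 × 10⁻³⁴ / 9.970 × 10⁻¹² = 6.646 × 10⁻²³ kg·m/s.
v = p/m = 6.646 × 10⁻²³ / 6.645 × 10⁻²⁷ = 1.00 × 10⁴ m/s = 10.0 km/s.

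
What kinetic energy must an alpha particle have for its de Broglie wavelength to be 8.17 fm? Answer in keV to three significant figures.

KE = 3090 keV

p = h/λ = 6.626 × 10⁻³⁴ / 8.170 × 10⁻¹⁵ = 8.110 × 10⁻²⁰ kg·m/s.
KE = p²/(2m) = (8.110 × 10⁻²⁰)² / (2 × 6.645 × 10⁻²⁷) = 4.949 × 10⁻¹³ J = 3090 keV.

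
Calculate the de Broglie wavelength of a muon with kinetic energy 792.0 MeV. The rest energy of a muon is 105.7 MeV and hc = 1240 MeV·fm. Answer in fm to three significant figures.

Total energy E = KE + m₀c² = 792.0 + 105.7 = 897.7 MeV.
(pc)² = E² − (m₀c²)² = (897.7)² − (105.7)² = 7.947 × 10⁵ MeV², so pc = 891.5 MeV.
λ = hc/(pc) = 1240 MeV·fm / 891.5 MeV = 1.39 fm.

λ = 1.39 fm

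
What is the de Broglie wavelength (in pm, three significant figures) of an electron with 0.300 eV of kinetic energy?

KE = 0.300 eV = 4.806 × 10⁻²⁰ J.
p = √(2mKE) = √(2 × 9.109 × 10⁻³¹ × 4.806 × 10⁻²⁰) = 2.959 × 10⁻²⁵ kg·m/s.
λ = h/p = 6.626 × 10⁻³⁴ / 2.959 × 10⁻²⁵ = 2.24 × 10⁻⁹ m = 2240 pm.

λ = 2240 pm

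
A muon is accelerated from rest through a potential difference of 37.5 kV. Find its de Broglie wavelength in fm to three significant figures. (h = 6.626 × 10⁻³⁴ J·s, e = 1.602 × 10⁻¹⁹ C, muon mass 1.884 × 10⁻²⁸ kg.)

λ = 440 fm

KE = eV = 1.602 × 10⁻¹⁹ × 3.750 × 10⁴ = 6.008 × 10⁻¹⁵ J.
p = √(2mKE) = √(2 × 1.884 × 10⁻²⁸ × 6.008 × 10⁻¹⁵) = 1.505 × 10⁻²¹ kg·m/s.
λ = h/p = 6.626 × 10⁻³⁴ / 1.505 × 10⁻²¹ = 4.40 × 10⁻¹³ m = 440 fm.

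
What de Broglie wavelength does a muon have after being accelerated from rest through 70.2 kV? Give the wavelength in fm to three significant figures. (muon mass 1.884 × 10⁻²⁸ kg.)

λ = 322 fm

KE = eV = 1.602 × 10⁻¹⁹ × 7.020 × 10⁴ = 1.125 × 10⁻¹⁴ J.
p = √(2mKE) = √(2 × 1.884 × 10⁻²⁸ × 1.125 × 10⁻¹⁴) = 2.059 × 10⁻²¹ kg·m/s.
λ = h/p = 6.626 × 10⁻³⁴ / 2.059 × 10⁻²¹ = 3.22 × 10⁻¹³ m = 322 fm.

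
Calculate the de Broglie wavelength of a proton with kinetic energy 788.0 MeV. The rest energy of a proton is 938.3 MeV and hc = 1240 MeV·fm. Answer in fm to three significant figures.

Total energy E = KE + m₀c² = 788.0 + 938.3 = 1726.3 MeV.
(pc)² = E² − (m₀c²)² = (1726.3)² − (938.3)² = 2.100 × 10⁶ MeV², so pc = 1449 MeV.
λ = hc/(pc) = 1240 MeV·fm / 1449 MeV = 0.856 fm.

λ = 0.856 fm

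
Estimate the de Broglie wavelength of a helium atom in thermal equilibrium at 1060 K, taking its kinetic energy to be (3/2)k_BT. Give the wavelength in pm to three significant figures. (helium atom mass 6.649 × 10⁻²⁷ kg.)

λ = 38.8 pm

KE = (3/2)k_BT = 1.5 × 1.381 × 10⁻²³ × 1060 = 2.196 × 10⁻²⁰ J.
p = √(2mKE) = √(2 × 6.649 × 10⁻²⁷ × 2.196 × 10⁻²⁰) = 1.709 × 10⁻²³ kg·m/s.
λ = h/p = 3.88 × 10⁻¹¹ m = 38.8 pm.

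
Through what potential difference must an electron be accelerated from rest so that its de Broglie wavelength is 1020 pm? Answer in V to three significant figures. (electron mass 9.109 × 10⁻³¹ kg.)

p = h/λ = 6.626 × 10⁻³⁴ / 1.020 × 10⁻⁹ = 6.496 × 10⁻²⁵ kg·m/s.
KE = p²/(2m) = 2.316 × 10⁻¹⁹ J.
V = KE/e = 2.316 × 10⁻¹⁹ / (1.602 × 10⁻¹⁹) = 1.45 V.

V = 1.45 V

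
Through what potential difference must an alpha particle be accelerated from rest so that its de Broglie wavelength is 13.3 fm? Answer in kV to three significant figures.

V = 583 kV

p = h/λ = 6.626 × 10⁻³⁴ / 1.330 × 10⁻¹⁴ = 4.982 × 10⁻²⁰ kg·m/s.
KE = p²/(2m) = 1.868 × 10⁻¹³ J.
V = KE/2e = 1.868 × 10⁻¹³ / (2 × 1.602 × 10⁻¹⁹) = 583 kV.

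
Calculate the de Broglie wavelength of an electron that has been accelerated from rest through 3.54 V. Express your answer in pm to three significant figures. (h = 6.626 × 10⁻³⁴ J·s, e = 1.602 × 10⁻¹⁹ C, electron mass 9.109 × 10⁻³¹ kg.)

λ = 652 pm

KE = eV = 1.602 × 10⁻¹⁹ × 3.540 = 5.671 × 10⁻¹⁹ J.
p = √(2mKE) = √(2 × 9.109 × 10⁻³¹ × 5.671 × 10⁻¹⁹) = 1.016 × 10⁻²⁴ kg·m/s.
λ = h/p = 6.626 × 10⁻³⁴ / 1.016 × 10⁻²⁴ = 6.52 × 10⁻¹⁰ m = 652 pm.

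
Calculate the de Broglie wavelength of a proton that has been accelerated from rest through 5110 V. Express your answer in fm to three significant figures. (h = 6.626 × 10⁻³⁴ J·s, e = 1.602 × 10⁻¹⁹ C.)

λ = 400 fm

KE = eV = 1.602 × 10⁻¹⁹ × 5110 = 8.186 × 10⁻¹⁶ J.
p = √(2mKE) = √(2 × 1.673 × 10⁻²⁷ × 8.186 × 10⁻¹⁶) = 1.655 × 10⁻²¹ kg·m/s.
λ = h/p = 6.626 × 10⁻³⁴ / 1.655 × 10⁻²¹ = 4.00 × 10⁻¹³ m = 400 fm.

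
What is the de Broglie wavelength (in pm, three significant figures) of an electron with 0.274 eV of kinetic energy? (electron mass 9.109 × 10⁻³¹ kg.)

λ = 2340 pm

KE = 0.274 eV = 4.389 × 10⁻²⁰ J.
p = √(2mKE) = √(2 × 9.109 × 10⁻³¹ × 4.389 × 10⁻²⁰) = 2.828 × 10⁻²⁵ kg·m/s.
λ = h/p = 6.626 × 10⁻³⁴ / 2.828 × 10⁻²⁵ = 2.34 × 10⁻⁹ m = 2340 pm.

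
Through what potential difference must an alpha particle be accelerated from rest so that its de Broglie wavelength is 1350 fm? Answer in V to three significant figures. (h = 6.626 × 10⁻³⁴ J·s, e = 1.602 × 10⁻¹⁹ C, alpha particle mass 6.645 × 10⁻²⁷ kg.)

p = h/λ = 6.626 × 10⁻³⁴ / 1.350 × 10⁻¹² = 4.908 × 10⁻²² kg·m/s.
KE = p²/(2m) = 1.813 × 10⁻¹⁷ J.
V = KE/2e = 1.813 × 10⁻¹⁷ / (2 × 1.602 × 10⁻¹⁹) = 56.6 V.

V = 56.6 V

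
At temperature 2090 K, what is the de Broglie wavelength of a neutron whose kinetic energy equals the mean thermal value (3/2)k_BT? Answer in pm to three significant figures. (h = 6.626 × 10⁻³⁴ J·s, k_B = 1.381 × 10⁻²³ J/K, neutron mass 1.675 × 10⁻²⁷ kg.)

λ = 55.0 pm

KE = (3/2)k_BT = 1.5 × 1.381 × 10⁻²³ × 2090 = 4.329 × 10⁻²⁰ J.
p = √(2mKE) = √(2 × 1.675 × 10⁻²⁷ × 4.329 × 10⁻²⁰) = 1.204 × 10⁻²³ kg·m/s.
λ = h/p = 5.50 × 10⁻¹¹ m = 55.0 pm.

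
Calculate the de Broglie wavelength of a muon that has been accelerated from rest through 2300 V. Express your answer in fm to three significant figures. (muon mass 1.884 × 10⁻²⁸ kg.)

λ = 1780 fm

KE = eV = 1.602 × 10⁻¹⁹ × 2300 = 3.685 × 10⁻¹⁶ J.
p = √(2mKE) = √(2 × 1.884 × 10⁻²⁸ × 3.685 × 10⁻¹⁶) = 3.726 × 10⁻²² kg·m/s.
λ = h/p = 6.626 × 10⁻³⁴ / 3.726 × 10⁻²² = 1.78 × 10⁻¹² m = 1780 fm.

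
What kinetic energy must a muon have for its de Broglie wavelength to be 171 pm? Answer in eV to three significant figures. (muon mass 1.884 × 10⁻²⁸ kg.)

p = h/λ = 6.626 × 10⁻³⁴ / 1.710 × 10⁻¹⁰ = 3.875 × 10⁻²⁴ kg·m/s.
KE = p²/(2m) = (3.875 × 10⁻²⁴)² / (2 × 1.884 × 10⁻²⁸) = 3.985 × 10⁻²⁰ J = 0.249 eV.

KE = 0.249 eV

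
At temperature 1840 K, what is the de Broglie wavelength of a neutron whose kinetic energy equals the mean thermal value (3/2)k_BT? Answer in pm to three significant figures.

λ = 58.6 pm

KE = (3/2)k_BT = 1.5 × 1.381 × 10⁻²³ × 1840 = 3.812 × 10⁻²⁰ J.
p = √(2mKE) = √(2 × 1.675 × 10⁻²⁷ × 3.812 × 10⁻²⁰) = 1.130 × 10⁻²³ kg·m/s.
λ = h/p = 5.86 × 10⁻¹¹ m = 58.6 pm.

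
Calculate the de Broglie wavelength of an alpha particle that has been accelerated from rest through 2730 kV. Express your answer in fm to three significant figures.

KE = 2eV = 2 × 1.602 × 10⁻¹⁹ × 2.730 × 10⁶ = 8.747 × 10⁻¹³ J.
p = √(2mKE) = √(2 × 6.645 × 10⁻²⁷ × 8.747 × 10⁻¹³) = 1.078 × 10⁻¹⁹ kg·m/s.
λ = h/p = 6.626 × 10⁻³⁴ / 1.078 × 10⁻¹⁹ = 6.15 × 10⁻¹⁵ m = 6.15 fm.

λ = 6.15 fm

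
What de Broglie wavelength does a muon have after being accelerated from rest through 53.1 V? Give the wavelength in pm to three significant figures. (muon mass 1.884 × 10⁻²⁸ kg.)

KE = eV = 1.602 × 10⁻¹⁹ × 53.10 = 8.507 × 10⁻¹⁸ J.
p = √(2mKE) = √(2 × 1.884 × 10⁻²⁸ × 8.507 × 10⁻¹⁸) = 5.662 × 10⁻²³ kg·m/s.
λ = h/p = 6.626 × 10⁻³⁴ / 5.662 × 10⁻²³ = 1.17 × 10⁻¹¹ m = 11.7 pm.

λ = 11.7 pm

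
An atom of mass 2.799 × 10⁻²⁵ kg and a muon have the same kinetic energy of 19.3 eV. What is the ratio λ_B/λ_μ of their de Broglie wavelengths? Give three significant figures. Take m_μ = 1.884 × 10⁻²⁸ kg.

λ_B/λ_μ = 0.0259

At fixed KE, p = √(2mKE) so λ = h/p ∝ 1/√m.
λ_B/λ_μ = √(m_μ/m_B) = √(1.884 × 10⁻²⁸/2.799 × 10⁻²⁵) = √(6.731 × 10⁻⁴) = 0.0259.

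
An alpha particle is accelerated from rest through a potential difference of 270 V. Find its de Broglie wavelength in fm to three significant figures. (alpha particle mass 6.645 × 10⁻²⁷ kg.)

KE = 2eV = 2 × 1.602 × 10⁻¹⁹ × 270.0 = 8.651 × 10⁻¹⁷ J.
p = √(2mKE) = √(2 × 6.645 × 10⁻²⁷ × 8.651 × 10⁻¹⁷) = 1.072 × 10⁻²¹ kg·m/s.
λ = h/p = 6.626 × 10⁻³⁴ / 1.072 × 10⁻²¹ = 6.18 × 10⁻¹³ m = 618 fm.

λ = 618 fm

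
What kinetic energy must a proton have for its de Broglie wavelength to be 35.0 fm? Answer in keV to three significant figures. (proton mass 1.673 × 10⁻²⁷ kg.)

p = h/λ = 6.626 × 10⁻³⁴ / 3.500 × 10⁻¹⁴ = 1.893 × 10⁻²⁰ kg·m/s.
KE = p²/(2m) = (1.893 × 10⁻²⁰)² / (2 × 1.673 × 10⁻²⁷) = 1.071 × 10⁻¹³ J = 669 keV.

KE = 669 keV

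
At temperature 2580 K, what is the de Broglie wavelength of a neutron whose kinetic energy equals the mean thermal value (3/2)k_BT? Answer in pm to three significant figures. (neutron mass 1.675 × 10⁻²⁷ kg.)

λ = 49.5 pm

KE = (3/2)k_BT = 1.5 × 1.381 × 10⁻²³ × 2580 = 5.344 × 10⁻²⁰ J.
p = √(2mKE) = √(2 × 1.675 × 10⁻²⁷ × 5.344 × 10⁻²⁰) = 1.338 × 10⁻²³ kg·m/s.
λ = h/p = 4.95 × 10⁻¹¹ m = 49.5 pm.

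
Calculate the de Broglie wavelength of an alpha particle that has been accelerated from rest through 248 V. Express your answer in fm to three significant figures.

λ = 645 fm

KE = 2eV = 2 × 1.602 × 10⁻¹⁹ × 248.0 = 7.946 × 10⁻¹⁷ J.
p = √(2mKE) = √(2 × 6.645 × 10⁻²⁷ × 7.946 × 10⁻¹⁷) = 1.028 × 10⁻²¹ kg·m/s.
λ = h/p = 6.626 × 10⁻³⁴ / 1.028 × 10⁻²¹ = 6.45 × 10⁻¹³ m = 645 fm.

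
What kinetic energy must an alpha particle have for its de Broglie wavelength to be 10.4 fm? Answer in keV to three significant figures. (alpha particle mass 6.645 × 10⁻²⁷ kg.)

KE = 1910 keV

p = h/λ = 6.626 × 10⁻³⁴ / 1.040 × 10⁻¹⁴ = 6.371 × 10⁻²⁰ kg·m/s.
KE = p²/(2m) = (6.371 × 10⁻²⁰)² / (2 × 6.645 × 10⁻²⁷) = 3.054 × 10⁻¹³ J = 1910 keV.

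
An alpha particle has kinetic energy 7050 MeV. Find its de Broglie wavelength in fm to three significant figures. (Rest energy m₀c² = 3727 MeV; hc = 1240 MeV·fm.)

λ = 0.123 fm

Total energy E = KE + m₀c² = 7050 + 3727 = 10777 MeV.
(pc)² = E² − (m₀c²)² = (10777)² − (3727)² = 1.023 × 10⁸ MeV², so pc = 1.011 × 10⁴ MeV.
λ = hc/(pc) = 1240 MeV·fm / 1.011 × 10⁴ MeV = 0.123 fm.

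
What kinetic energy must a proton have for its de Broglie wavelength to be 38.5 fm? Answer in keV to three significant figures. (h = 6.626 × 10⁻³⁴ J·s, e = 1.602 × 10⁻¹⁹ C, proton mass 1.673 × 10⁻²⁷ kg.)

p = h/λ = 6.626 × 10⁻³⁴ / 3.850 × 10⁻¹⁴ = 1.721 × 10⁻²⁰ kg·m/s.
KE = p²/(2m) = (1.721 × 10⁻²⁰)² / (2 × 1.673 × 10⁻²⁷) = 8.852 × 10⁻¹⁴ J = 553 keV.

KE = 553 keV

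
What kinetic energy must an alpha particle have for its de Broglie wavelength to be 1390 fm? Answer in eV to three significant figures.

p = h/λ = 6.626 × 10⁻³⁴ / 1.390 × 10⁻¹² = 4.767 × 10⁻²² kg·m/s.
KE = p²/(2m) = (4.767 × 10⁻²²)² / (2 × 6.645 × 10⁻²⁷) = 1.710 × 10⁻¹⁷ J = 107 eV.

KE = 107 eV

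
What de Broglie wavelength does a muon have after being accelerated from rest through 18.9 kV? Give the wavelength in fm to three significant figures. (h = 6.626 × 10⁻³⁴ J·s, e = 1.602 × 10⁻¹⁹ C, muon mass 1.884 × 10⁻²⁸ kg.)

λ = 620 fm

KE = eV = 1.602 × 10⁻¹⁹ × 1.890 × 10⁴ = 3.028 × 10⁻¹⁵ J.
p = √(2mKE) = √(2 × 1.884 × 10⁻²⁸ × 3.028 × 10⁻¹⁵) = 1.068 × 10⁻²¹ kg·m/s.
λ = h/p = 6.626 × 10⁻³⁴ / 1.068 × 10⁻²¹ = 6.20 × 10⁻¹³ m = 620 fm.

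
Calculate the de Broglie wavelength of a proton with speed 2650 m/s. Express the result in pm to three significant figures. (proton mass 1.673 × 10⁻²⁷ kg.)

p = mv = 1.673 × 10⁻²⁷ × 2650 = 4.433 × 10⁻²⁴ kg·m/s.
λ = h/p = 6.626 × 10⁻³⁴ / 4.433 × 10⁻²⁴ = 1.49 × 10⁻¹⁰ m = 149 pm.

λ = 149 pm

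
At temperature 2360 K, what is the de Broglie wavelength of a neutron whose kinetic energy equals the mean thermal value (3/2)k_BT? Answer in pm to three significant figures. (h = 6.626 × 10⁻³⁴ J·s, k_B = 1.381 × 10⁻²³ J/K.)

λ = 51.8 pm

KE = (3/2)k_BT = 1.5 × 1.381 × 10⁻²³ × 2360 = 4.889 × 10⁻²⁰ J.
p = √(2mKE) = √(2 × 1.675 × 10⁻²⁷ × 4.889 × 10⁻²⁰) = 1.280 × 10⁻²³ kg·m/s.
λ = h/p = 5.18 × 10⁻¹¹ m = 51.8 pm.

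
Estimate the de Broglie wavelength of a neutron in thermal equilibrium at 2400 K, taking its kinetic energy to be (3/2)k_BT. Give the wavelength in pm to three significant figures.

λ = 51.3 pm

KE = (3/2)k_BT = 1.5 × 1.381 × 10⁻²³ × 2400 = 4.972 × 10⁻²⁰ J.
p = √(2mKE) = √(2 × 1.675 × 10⁻²⁷ × 4.972 × 10⁻²⁰) = 1.291 × 10⁻²³ kg·m/s.
λ = h/p = 5.13 × 10⁻¹¹ m = 51.3 pm.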